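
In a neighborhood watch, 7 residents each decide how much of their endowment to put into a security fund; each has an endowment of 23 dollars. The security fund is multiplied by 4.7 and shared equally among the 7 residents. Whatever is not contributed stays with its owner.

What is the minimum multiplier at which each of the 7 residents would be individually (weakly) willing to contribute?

7

A contributed unit returns (multiplier)/7 to its contributor.
This reaches 1 exactly when the multiplier is 7.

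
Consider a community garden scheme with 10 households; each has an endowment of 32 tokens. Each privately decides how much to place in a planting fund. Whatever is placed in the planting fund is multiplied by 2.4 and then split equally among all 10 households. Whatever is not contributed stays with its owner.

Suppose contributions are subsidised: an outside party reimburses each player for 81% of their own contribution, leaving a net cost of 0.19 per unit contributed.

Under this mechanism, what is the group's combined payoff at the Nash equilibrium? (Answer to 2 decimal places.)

1027.20 tokens

With the mechanism, a contributed unit returns (2.4/10) / 0.19 = 1.2632 per unit of net cost to the contributor — now above 1 — so contributing fully is weakly dominant for every player.
At the Nash equilibrium everyone contributes 32. Group total payoff = 10 × (32 × 0.81 + 2.4 × 32) = 1027.20.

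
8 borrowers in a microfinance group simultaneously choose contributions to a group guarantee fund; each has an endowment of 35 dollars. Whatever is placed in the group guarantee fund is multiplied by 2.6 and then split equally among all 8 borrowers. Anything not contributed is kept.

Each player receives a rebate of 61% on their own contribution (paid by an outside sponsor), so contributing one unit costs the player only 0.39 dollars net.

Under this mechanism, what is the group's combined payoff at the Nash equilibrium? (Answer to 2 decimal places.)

Even with the mechanism, each unit contributed returns only (2.6/8) / 0.39 = 0.8333 per unit of net cost, so contributing nothing is still dominant.
Everyone keeps their endowment and the group total is 8 × 35 = 280.

280.00 dollars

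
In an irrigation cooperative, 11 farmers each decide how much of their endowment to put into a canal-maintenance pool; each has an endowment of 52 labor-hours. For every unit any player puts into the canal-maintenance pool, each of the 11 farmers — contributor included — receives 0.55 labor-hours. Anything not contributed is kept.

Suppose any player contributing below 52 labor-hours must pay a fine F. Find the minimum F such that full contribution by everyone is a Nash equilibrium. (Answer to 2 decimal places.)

23.40 labor-hours

Given the others contribute fully, the best deviation is to contribute 0 (any partial contribution still incurs the fine and gives up units whose private return 0.55 is below 1).
Deviating from 52 to 0 saves 52 labor-hours but forfeits the deviator's share of the drop in the canal-maintenance pool: 0.55 × 52 = 28.60.
So the deviation gain is 52 − 28.60 = 23.40, and the fine must be at least 23.40 labor-hours to wipe it out.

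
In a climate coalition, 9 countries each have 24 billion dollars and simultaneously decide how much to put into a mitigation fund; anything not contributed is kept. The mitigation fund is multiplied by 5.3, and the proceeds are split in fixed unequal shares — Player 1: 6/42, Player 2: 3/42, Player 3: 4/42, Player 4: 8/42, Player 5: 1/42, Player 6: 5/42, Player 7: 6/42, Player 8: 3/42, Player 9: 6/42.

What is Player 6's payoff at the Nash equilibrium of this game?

For player j, contributing a unit is worthwhile iff 5.3 × (j's share) ≥ 1, i.e. iff j's share is at least 0.1887.
Player 4 alone (share 8/42) is above the threshold, contributing 24; the remaining 8 contribute 0. Total contributed: 24.
Player 6 keeps 24 and receives 5.3 × 24 × 5/42 = 15.14 from the mitigation fund, for a payoff of 39.14.

39.14 billion dollars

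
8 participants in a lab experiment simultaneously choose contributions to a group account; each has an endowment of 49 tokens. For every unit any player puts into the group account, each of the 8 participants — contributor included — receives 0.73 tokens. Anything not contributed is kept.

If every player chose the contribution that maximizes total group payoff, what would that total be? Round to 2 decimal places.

2289.28 tokens

Each contributed unit returns 5.840 to the group as a whole (0.73 to each of 8 players), which exceeds 1, so the social optimum is full contribution: group total = 5.840 × 392 = 2289.28.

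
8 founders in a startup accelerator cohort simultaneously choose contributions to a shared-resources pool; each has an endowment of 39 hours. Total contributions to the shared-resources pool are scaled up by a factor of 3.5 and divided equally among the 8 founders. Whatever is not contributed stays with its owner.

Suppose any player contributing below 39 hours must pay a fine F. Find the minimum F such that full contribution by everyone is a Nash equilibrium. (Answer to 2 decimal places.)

21.94 hours

Given the others contribute fully, the best deviation is to contribute 0 (any partial contribution still incurs the fine and gives up units whose private return 0.4375 is below 1).
Deviating from 39 to 0 saves 39 hours but forfeits the deviator's share of the drop in the shared-resources pool: 3.5/8 × 39 = 17.06.
So the deviation gain is 39 − 17.06 = 21.94, and the fine must be at least 21.94 hours to wipe it out.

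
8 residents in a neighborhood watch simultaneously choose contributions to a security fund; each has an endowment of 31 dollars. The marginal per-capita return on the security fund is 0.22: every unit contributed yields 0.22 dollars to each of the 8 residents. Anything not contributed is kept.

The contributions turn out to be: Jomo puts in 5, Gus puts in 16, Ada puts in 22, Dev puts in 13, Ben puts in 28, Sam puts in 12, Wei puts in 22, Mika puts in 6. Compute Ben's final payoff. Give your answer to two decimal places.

30.28 dollars

Total contributed: 5 + 16 + 22 + 13 + 28 + 12 + 22 + 6 = 124.
Each receives 0.22 × 124 = 27.28 from the security fund.
Ben keeps 31 − 28 = 3, so Ben's payoff is 3 + 27.28 = 30.28.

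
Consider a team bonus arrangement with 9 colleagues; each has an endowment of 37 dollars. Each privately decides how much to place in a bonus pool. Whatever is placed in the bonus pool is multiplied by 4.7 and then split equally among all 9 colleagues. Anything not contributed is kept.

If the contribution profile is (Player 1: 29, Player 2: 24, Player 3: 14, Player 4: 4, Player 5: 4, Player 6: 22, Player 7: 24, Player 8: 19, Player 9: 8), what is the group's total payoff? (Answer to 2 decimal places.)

880.60 dollars

Total contributed: 29 + 24 + 14 + 4 + 4 + 22 + 24 + 19 + 8 = 148; total kept: 9 × 37 − 148 = 185.
The bonus pool pays out 4.7 × 148 = 695.60 in aggregate.
Group total = 185 + 695.60 = 880.60.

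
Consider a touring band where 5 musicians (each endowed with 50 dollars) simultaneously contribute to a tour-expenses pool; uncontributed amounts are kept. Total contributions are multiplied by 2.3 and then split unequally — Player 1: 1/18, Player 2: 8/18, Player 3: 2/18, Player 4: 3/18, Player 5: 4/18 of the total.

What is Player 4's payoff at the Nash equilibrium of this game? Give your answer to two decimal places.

Each unit j contributes comes back to j as 2.3 × (j's share), so j prefers to contribute only if that share exceeds 1/2.3 = 0.4348; otherwise keeping the unit dominates.
Only Player 2 (8/18) clears that bar, contributing 50; the remaining 4 contribute 0. Total contributed: 50.
Player 4 keeps 50 and receives 2.3 × 50 × 3/18 = 19.17 from the tour-expenses pool, for a payoff of 69.17.

69.17 dollars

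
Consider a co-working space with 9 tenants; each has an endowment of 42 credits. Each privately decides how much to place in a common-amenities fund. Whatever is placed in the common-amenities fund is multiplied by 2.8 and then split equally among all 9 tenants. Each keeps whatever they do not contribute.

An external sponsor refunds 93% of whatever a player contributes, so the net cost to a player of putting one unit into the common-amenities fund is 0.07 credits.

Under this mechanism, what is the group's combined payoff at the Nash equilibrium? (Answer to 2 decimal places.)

1409.94 credits

Under the mechanism each unit contributed yields (2.8/9) / 0.07 = 4.4444 back to its contributor per unit of net cost, which exceeds 1, making full contribution the dominant choice for everyone.
At the Nash equilibrium everyone contributes 42. Group total payoff = 9 × (42 × 0.93 + 2.8 × 42) = 1409.94.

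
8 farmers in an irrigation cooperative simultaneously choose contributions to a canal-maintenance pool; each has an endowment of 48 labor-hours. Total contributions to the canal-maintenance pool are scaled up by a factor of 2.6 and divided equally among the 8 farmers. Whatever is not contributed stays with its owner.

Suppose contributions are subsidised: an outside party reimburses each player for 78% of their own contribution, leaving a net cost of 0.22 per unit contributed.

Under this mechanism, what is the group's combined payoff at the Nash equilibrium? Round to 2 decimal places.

1297.92 labor-hours

The effective private return per unit is now (2.6/8) / 0.22 = 1.4773 > 1, so every player's dominant strategy flips to full contribution.
At the Nash equilibrium everyone contributes 48. Group total payoff = 8 × (48 × 0.78 + 2.6 × 48) = 1297.92.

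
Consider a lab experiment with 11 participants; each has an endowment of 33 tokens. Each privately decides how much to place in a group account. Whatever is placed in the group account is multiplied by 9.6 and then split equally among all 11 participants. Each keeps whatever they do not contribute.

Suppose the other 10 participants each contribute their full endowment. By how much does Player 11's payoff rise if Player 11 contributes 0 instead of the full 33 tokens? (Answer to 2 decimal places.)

4.20 tokens

Switching from a contribution of 33 to 0 lets Player 11 keep an extra 33 tokens, but lowers the group account by 33, which costs Player 11 their own share of that drop: 9.6/11 × 33 = 28.80.
Net gain = 33 − 28.80 = 4.20. The private return per contributed unit (0.8727) is below 1, so free-riding is indeed the best response regardless of what the others do.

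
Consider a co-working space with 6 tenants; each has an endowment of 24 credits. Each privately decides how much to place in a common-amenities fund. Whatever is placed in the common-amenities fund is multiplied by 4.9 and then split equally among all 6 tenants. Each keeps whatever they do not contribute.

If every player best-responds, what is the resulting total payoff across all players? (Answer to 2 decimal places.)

144.00 credits

Each contributed unit returns 4.9/6 = 0.8167 to its contributor — below 1 — so contributing 0 is dominant for every player. At the Nash equilibrium everyone keeps their 24, and the group total is 6 × 24 = 144.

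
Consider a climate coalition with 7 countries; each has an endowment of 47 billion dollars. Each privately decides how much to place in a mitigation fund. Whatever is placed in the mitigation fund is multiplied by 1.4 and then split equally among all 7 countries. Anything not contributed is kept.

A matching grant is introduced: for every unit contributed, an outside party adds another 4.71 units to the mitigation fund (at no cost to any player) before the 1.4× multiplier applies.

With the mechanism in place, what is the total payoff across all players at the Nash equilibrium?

The effective private return per unit is now 1.4 × 5.71 / 7 = 1.1420 > 1, so every player's dominant strategy flips to full contribution.
So the Nash equilibrium is full contribution by all 7; the group earns 1.4 × 5.71 × 329 = 2630.03.

2630.03 billion dollars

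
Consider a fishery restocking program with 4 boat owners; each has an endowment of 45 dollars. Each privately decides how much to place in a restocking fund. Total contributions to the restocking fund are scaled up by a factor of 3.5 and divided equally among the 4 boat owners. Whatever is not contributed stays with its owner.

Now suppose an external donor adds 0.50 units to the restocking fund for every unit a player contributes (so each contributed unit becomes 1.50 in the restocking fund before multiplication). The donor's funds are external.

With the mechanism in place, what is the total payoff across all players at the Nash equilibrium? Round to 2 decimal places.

945.00 dollars

The effective private return per unit is now 3.5 × 1.50 / 4 = 1.3125 > 1, so every player's dominant strategy flips to full contribution.
So the Nash equilibrium is full contribution by all 4; the group earns 3.5 × 1.50 × 180 = 945.00.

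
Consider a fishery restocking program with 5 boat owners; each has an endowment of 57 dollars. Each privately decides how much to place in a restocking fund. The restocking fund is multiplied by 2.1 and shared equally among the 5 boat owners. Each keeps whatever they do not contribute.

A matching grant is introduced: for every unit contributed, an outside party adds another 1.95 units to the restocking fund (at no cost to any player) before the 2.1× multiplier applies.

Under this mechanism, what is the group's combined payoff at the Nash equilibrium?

1765.58 dollars

The effective private return per unit is now 2.1 × 2.95 / 5 = 1.2390 > 1, so every player's dominant strategy flips to full contribution.
So the Nash equilibrium is full contribution by all 5; the group earns 2.1 × 2.95 × 285 = 1765.58.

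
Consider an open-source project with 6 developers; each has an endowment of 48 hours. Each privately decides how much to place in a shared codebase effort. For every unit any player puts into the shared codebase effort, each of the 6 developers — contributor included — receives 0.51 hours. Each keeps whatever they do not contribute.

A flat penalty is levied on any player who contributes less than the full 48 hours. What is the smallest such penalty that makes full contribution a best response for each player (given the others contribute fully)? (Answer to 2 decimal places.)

Given the others contribute fully, the best deviation is to contribute 0 (any partial contribution still incurs the fine and gives up units whose private return 0.51 is below 1).
Deviating from 48 to 0 saves 48 hours but forfeits the deviator's share of the drop in the shared codebase effort: 0.51 × 48 = 24.48.
So the deviation gain is 48 − 24.48 = 23.52, and the fine must be at least 23.52 hours to wipe it out.

23.52 hours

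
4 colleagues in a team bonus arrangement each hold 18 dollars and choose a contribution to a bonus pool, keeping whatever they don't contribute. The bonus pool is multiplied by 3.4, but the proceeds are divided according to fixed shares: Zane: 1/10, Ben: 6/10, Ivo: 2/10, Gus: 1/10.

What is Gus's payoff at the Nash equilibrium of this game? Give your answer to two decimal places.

For player j, contributing a unit is worthwhile iff 3.4 × (j's share) ≥ 1, i.e. iff j's share is at least 0.2941.
Ben alone (share 6/10) is above the threshold, contributing 18; the remaining 3 contribute 0. Total contributed: 18.
Gus keeps 18 and receives 3.4 × 18 × 1/10 = 6.12 from the bonus pool, for a payoff of 24.12.

24.12 dollars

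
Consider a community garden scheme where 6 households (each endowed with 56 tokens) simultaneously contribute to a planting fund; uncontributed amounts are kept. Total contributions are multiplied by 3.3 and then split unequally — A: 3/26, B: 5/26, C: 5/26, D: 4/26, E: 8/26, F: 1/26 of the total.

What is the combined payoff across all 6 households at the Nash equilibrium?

Player j's private return per contributed unit is 3.3 × (j's share). Contributing is weakly dominant for j when that share is at least 1/3.3 = 0.3030, and contributing 0 is dominant otherwise.
Only E (8/26) clears that bar, contributing 56; the remaining 5 contribute 0. Total contributed: 56.
The planting fund pays out 3.3 × 56 = 184.80 in total (split across the unequal shares, but the aggregate is all that matters for the group sum).
The 5 free-riders keep 56 each, adding 280. Group total = 280 + 184.80 = 464.80.

464.80 tokens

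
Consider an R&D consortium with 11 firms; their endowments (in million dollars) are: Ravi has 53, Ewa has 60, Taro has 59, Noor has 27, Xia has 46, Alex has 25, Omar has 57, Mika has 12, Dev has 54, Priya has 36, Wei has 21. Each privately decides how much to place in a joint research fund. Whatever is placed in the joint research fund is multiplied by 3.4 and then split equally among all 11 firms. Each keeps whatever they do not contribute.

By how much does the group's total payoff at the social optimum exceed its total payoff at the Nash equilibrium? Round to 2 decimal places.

1080.00 million dollars

The private return per contributed unit is 3.4/11 = 0.3091 < 1 for every player regardless of endowment, so the Nash equilibrium is zero contribution and the group total is Σ E_j = 53 + 60 + 59 + 27 + 46 + 25 + 57 + 12 + 54 + 36 + 21 = 450.
Each contributed unit returns 3.400 to the group, so the social optimum is full contribution by everyone: group total = 3.400 × 450 = 1530.00.
Efficiency loss = (3.400 − 1) × 450 = 1080.00.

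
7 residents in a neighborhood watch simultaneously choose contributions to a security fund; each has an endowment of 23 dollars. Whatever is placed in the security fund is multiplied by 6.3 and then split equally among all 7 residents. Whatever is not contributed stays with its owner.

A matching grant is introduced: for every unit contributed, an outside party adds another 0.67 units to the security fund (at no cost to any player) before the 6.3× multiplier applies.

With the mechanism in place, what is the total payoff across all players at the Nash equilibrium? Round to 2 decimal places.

1693.88 dollars

The effective private return per unit is now 6.3 × 1.67 / 7 = 1.5030 > 1, so every player's dominant strategy flips to full contribution.
At the Nash equilibrium everyone contributes 23. Group total payoff = 6.3 × 1.67 × 161 = 1693.88.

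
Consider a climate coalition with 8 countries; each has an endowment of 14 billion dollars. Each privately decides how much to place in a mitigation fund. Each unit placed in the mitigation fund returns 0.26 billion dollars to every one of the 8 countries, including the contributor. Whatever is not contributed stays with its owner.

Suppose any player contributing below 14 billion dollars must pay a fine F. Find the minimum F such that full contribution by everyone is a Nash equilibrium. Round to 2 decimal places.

10.36 billion dollars

Given the others contribute fully, the best deviation is to contribute 0 (any partial contribution still incurs the fine and gives up units whose private return 0.26 is below 1).
Deviating from 14 to 0 saves 14 billion dollars but forfeits the deviator's share of the drop in the mitigation fund: 0.26 × 14 = 3.64.
So the deviation gain is 14 − 3.64 = 10.36, and the fine must be at least 10.36 billion dollars to wipe it out.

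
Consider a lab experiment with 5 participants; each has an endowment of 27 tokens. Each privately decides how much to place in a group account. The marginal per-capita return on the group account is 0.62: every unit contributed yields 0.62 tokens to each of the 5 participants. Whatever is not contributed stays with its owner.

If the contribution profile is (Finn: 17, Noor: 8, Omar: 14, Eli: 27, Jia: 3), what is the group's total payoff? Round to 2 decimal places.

Total contributed: 17 + 8 + 14 + 27 + 3 = 69; total kept: 5 × 27 − 69 = 66.
The group account pays out 0.62 × 5 × 69 = 213.90 in aggregate.
Group total = 66 + 213.90 = 279.90.

279.90 tokens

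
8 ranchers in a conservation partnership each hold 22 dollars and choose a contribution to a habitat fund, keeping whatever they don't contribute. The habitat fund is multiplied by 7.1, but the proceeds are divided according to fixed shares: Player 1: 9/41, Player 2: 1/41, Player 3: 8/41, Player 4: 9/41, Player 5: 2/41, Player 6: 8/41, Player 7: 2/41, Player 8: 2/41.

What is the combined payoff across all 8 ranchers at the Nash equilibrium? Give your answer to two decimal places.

Each unit j contributes comes back to j as 7.1 × (j's share), so j prefers to contribute only if that share exceeds 1/7.1 = 0.1408; otherwise keeping the unit dominates.
Player 1, Player 3, Player 4 and Player 6 clear that bar, contributing 22 each; the remaining 4 contribute 0. Total contributed: 88.
The habitat fund pays out 7.1 × 88 = 624.80 in total (split across the unequal shares, but the aggregate is all that matters for the group sum).
The 4 free-riders keep 22 each, adding 88. Group total = 88 + 624.80 = 712.80.

712.80 dollars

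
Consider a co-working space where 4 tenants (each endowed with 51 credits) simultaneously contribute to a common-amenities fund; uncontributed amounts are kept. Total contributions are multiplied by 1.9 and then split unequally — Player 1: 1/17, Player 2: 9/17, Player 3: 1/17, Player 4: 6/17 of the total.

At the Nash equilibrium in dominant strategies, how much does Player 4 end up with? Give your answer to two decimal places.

Each unit j contributes comes back to j as 1.9 × (j's share), so j prefers to contribute only if that share exceeds 1/1.9 = 0.5263; otherwise keeping the unit dominates.
Only Player 2 (9/17) clears that bar, contributing 51; the remaining 3 contribute 0. Total contributed: 51.
Player 4 keeps 51 and receives 1.9 × 51 × 6/17 = 34.20 from the common-amenities fund, for a payoff of 85.20.

85.20 credits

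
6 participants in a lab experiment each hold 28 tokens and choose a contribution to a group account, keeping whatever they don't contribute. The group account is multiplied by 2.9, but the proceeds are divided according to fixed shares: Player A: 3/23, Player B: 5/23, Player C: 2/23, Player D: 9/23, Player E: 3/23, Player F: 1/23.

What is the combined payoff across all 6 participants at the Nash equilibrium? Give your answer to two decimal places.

Player j's private return per contributed unit is 2.9 × (j's share). Contributing is weakly dominant for j when that share is at least 1/2.9 = 0.3448, and contributing 0 is dominant otherwise.
Player D alone (share 9/23) is above the threshold, contributing 28; the remaining 5 contribute 0. Total contributed: 28.
The group account pays out 2.9 × 28 = 81.20 in total (split across the unequal shares, but the aggregate is all that matters for the group sum).
The 5 free-riders keep 28 each, adding 140. Group total = 140 + 81.20 = 221.20.

221.20 tokens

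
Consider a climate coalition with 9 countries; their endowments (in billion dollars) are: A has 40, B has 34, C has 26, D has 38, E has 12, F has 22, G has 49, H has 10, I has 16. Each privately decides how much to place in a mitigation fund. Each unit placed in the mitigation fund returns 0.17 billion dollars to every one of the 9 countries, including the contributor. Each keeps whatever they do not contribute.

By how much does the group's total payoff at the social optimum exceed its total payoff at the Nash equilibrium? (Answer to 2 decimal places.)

The private return per contributed unit is 0.17 < 1 for everyone, so the Nash equilibrium is zero contribution and the group total is Σ E_j = 40 + 34 + 26 + 38 + 12 + 22 + 49 + 10 + 16 = 247.
Each contributed unit returns 1.530 to the group, so the social optimum is full contribution by everyone: group total = 1.530 × 247 = 377.91.
Efficiency loss = (1.530 − 1) × 247 = 130.91.

130.91 billion dollars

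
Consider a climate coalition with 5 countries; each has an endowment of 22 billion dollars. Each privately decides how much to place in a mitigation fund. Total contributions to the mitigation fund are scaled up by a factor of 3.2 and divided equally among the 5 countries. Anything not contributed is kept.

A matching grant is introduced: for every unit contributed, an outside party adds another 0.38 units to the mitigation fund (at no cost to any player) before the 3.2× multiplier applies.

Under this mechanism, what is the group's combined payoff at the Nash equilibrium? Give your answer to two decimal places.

110.00 billion dollars

The effective private return is 3.2 × 1.38 / 5 = 0.8832, which is still under 1, so the mechanism doesn't change anyone's dominant strategy: zero contribution.
Everyone keeps their endowment and the group total is 5 × 22 = 110.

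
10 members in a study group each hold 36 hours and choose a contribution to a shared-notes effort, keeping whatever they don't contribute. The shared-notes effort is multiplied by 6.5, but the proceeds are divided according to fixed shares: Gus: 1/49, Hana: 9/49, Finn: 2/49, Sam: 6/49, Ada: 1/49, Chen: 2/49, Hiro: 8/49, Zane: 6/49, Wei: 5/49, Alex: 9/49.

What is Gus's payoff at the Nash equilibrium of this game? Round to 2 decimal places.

50.33 hours

A player with share s gets back 6.5·s per unit contributed, so full contribution is dominant for anyone with s > 1/6.5 = 0.1538 and zero contribution is dominant for anyone below.
Hana, Hiro and Alex clear that bar, contributing 36 each; the remaining 7 contribute 0. Total contributed: 108.
Gus keeps 36 and receives 6.5 × 108 × 1/49 = 14.33 from the shared-notes effort, for a payoff of 50.33.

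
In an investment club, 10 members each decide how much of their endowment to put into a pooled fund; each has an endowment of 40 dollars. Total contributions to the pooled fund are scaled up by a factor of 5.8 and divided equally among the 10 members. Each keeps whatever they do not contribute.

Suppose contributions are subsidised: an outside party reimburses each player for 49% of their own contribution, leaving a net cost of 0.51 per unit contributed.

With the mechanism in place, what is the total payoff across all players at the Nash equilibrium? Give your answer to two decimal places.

Under the mechanism each unit contributed yields (5.8/10) / 0.51 = 1.1373 back to its contributor per unit of net cost, which exceeds 1, making full contribution the dominant choice for everyone.
At the Nash equilibrium everyone contributes 40. Group total payoff = 10 × (40 × 0.49 + 5.8 × 40) = 2516.00.

2516.00 dollars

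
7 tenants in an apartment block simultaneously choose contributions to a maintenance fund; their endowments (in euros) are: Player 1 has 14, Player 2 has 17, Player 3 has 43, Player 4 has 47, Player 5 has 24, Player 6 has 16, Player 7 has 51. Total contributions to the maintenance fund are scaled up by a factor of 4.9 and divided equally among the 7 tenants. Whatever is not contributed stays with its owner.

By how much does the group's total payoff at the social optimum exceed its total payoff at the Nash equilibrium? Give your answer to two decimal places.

The private return per contributed unit is 4.9/7 = 0.7000 < 1 for every player regardless of endowment, so the Nash equilibrium is zero contribution and the group total is Σ E_j = 14 + 17 + 43 + 47 + 24 + 16 + 51 = 212.
Each contributed unit returns 4.900 to the group, so the social optimum is full contribution by everyone: group total = 4.900 × 212 = 1038.80.
Efficiency loss = (4.900 − 1) × 212 = 826.80.

826.80 euros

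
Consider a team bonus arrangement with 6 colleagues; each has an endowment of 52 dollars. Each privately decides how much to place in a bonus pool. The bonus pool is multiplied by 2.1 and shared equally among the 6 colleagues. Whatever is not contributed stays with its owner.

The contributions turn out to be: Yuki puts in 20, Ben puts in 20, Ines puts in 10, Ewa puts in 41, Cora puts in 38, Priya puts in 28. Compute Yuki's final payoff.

Total contributed: 20 + 20 + 10 + 41 + 38 + 28 = 157.
Each receives 2.1 × 157 / 6 = 54.95 from the bonus pool.
Yuki keeps 52 − 20 = 32, so Yuki's payoff is 32 + 54.95 = 86.95.

86.95 dollars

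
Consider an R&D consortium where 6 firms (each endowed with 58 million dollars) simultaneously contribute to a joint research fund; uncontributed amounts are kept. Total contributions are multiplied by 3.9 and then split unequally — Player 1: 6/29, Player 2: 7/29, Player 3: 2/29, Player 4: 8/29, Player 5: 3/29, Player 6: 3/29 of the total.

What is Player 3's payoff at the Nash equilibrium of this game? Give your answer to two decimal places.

73.60 million dollars

Each unit j contributes comes back to j as 3.9 × (j's share), so j prefers to contribute only if that share exceeds 1/3.9 = 0.2564; otherwise keeping the unit dominates.
The only share above 0.2564 is Player 4's 8/29, contributing 58; the remaining 5 contribute 0. Total contributed: 58.
Player 3 keeps 58 and receives 3.9 × 58 × 2/29 = 15.60 from the joint research fund, for a payoff of 73.60.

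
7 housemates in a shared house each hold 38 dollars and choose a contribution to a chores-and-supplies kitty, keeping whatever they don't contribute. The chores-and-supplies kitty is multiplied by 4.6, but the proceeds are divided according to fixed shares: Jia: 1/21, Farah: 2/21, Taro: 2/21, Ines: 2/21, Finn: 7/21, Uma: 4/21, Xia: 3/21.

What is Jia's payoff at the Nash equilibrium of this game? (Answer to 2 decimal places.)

Each unit j contributes comes back to j as 4.6 × (j's share), so j prefers to contribute only if that share exceeds 1/4.6 = 0.2174; otherwise keeping the unit dominates.
Only Finn (7/21) clears that bar, contributing 38; the remaining 6 contribute 0. Total contributed: 38.
Jia keeps 38 and receives 4.6 × 38 × 1/21 = 8.32 from the chores-and-supplies kitty, for a payoff of 46.32.

46.32 dollars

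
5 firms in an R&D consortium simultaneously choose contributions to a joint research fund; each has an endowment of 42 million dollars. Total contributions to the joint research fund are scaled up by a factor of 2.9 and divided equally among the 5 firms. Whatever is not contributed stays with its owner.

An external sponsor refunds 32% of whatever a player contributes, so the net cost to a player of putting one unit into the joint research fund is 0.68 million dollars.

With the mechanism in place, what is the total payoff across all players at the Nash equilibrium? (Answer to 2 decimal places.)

210.00 million dollars

With the mechanism, a contributed unit returns (2.9/5) / 0.68 = 0.8529 per unit of net cost — still below 1 — so contributing 0 remains dominant for every player.
At the Nash equilibrium no one contributes; group total payoff = 5 × 42 = 210.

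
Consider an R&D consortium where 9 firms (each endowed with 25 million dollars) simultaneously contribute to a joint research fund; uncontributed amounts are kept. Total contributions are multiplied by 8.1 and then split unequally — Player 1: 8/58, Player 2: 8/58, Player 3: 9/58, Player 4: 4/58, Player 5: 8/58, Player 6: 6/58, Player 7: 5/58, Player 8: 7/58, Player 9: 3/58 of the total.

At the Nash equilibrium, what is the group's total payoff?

Each unit j contributes comes back to j as 8.1 × (j's share), so j prefers to contribute only if that share exceeds 1/8.1 = 0.1235; otherwise keeping the unit dominates.
The shares above 0.1235 belong to Player 1, Player 2, Player 3 and Player 5, contributing 25 each; the remaining 5 contribute 0. Total contributed: 100.
The joint research fund pays out 8.1 × 100 = 810.00 in total (split across the unequal shares, but the aggregate is all that matters for the group sum).
The 5 free-riders keep 25 each, adding 125. Group total = 125 + 810.00 = 935.00.

935.00 million dollars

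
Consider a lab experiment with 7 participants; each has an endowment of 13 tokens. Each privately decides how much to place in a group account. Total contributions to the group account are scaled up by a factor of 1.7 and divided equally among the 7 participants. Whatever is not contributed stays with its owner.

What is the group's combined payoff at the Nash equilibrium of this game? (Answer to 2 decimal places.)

91.00 tokens

Each contributed unit returns 1.7/7 = 0.2429 to its contributor — below 1 — so contributing 0 is dominant for every player. At the Nash equilibrium everyone keeps their 13, and the group total is 7 × 13 = 91.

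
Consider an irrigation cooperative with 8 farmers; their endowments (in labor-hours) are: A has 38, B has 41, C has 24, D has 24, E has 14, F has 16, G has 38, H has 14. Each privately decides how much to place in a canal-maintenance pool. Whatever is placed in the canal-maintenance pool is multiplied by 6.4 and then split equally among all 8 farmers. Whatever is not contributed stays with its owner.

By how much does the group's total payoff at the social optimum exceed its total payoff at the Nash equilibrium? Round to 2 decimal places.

The private return per contributed unit is 6.4/8 = 0.8000 < 1 for every player regardless of endowment, so the Nash equilibrium is zero contribution and the group total is Σ E_j = 38 + 41 + 24 + 24 + 14 + 16 + 38 + 14 = 209.
Each contributed unit returns 6.400 to the group, so the social optimum is full contribution by everyone: group total = 6.400 × 209 = 1337.60.
Efficiency loss = (6.400 − 1) × 209 = 1128.60.

1128.60 labor-hours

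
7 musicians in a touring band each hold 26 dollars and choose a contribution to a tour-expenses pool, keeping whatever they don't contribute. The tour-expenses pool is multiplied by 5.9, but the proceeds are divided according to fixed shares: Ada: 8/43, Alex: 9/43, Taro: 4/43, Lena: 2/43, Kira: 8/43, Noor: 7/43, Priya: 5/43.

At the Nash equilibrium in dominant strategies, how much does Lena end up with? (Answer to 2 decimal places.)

47.40 dollars

A player with share s gets back 5.9·s per unit contributed, so full contribution is dominant for anyone with s > 1/5.9 = 0.1695 and zero contribution is dominant for anyone below.
Ada, Alex and Kira clear that bar, contributing 26 each; the remaining 4 contribute 0. Total contributed: 78.
Lena keeps 26 and receives 5.9 × 78 × 2/43 = 21.40 from the tour-expenses pool, for a payoff of 47.40.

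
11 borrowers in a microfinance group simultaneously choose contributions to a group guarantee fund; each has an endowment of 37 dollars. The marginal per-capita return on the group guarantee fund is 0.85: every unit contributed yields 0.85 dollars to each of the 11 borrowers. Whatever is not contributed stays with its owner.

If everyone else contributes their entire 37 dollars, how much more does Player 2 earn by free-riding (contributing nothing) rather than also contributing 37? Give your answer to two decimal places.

5.55 dollars

Switching from a contribution of 37 to 0 lets Player 2 keep an extra 37 dollars, but lowers the group guarantee fund by 37, which costs Player 2 their own share of that drop: 0.85 × 37 = 31.45.
Net gain = 37 − 31.45 = 5.55. The private return per contributed unit (0.85) is below 1, so free-riding is indeed the best response regardless of what the others do.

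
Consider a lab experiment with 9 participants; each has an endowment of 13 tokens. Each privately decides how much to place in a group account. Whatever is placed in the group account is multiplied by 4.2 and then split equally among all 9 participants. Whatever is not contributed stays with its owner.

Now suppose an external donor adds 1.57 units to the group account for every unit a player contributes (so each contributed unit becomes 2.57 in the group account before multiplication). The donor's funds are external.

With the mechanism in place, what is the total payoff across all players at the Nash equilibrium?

The effective private return per unit is now 4.2 × 2.57 / 9 = 1.1993 > 1, so every player's dominant strategy flips to full contribution.
So the Nash equilibrium is full contribution by all 9; the group earns 4.2 × 2.57 × 117 = 1262.90.

1262.90 tokens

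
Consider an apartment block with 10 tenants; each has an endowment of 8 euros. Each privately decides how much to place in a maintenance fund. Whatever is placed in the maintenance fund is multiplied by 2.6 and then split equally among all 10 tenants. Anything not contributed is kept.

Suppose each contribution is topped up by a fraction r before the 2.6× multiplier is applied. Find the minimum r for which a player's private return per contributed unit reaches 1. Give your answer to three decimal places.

2.846

With matching at rate r, one contributed unit becomes (1 + r) in the maintenance fund and returns 2.6 × (1 + r) / 10 to the contributor.
Setting this equal to 1: 1 + r = 10/2.6 = 3.8462.
So the minimum matching rate is r = 3.8462 − 1 = 2.846.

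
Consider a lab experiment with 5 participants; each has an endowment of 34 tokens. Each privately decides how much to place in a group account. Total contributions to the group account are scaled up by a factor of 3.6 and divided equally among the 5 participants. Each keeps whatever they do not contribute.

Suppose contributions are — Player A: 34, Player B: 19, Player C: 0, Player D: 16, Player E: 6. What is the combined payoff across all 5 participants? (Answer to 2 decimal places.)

Total contributed: 34 + 19 + 0 + 16 + 6 = 75; total kept: 5 × 34 − 75 = 95.
The group account pays out 3.6 × 75 = 270.00 in aggregate.
Group total = 95 + 270.00 = 365.00.

365.00 tokens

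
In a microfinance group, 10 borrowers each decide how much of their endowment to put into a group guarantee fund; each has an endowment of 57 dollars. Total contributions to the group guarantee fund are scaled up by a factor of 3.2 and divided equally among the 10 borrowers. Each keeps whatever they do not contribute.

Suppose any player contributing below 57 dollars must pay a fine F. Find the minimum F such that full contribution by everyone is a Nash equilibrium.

Given the others contribute fully, the best deviation is to contribute 0 (any partial contribution still incurs the fine and gives up units whose private return 0.3200 is below 1).
Deviating from 57 to 0 saves 57 dollars but forfeits the deviator's share of the drop in the group guarantee fund: 3.2/10 × 57 = 18.24.
So the deviation gain is 57 − 18.24 = 38.76, and the fine must be at least 38.76 dollars to wipe it out.

38.76 dollars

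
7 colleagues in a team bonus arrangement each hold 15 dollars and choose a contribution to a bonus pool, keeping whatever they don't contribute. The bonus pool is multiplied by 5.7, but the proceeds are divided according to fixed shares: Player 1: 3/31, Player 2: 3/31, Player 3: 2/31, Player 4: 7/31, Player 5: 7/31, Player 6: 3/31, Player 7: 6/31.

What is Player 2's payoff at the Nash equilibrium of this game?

39.82 dollars

For player j, contributing a unit is worthwhile iff 5.7 × (j's share) ≥ 1, i.e. iff j's share is at least 0.1754.
The shares above 0.1754 belong to Player 4, Player 5 and Player 7, contributing 15 each; the remaining 4 contribute 0. Total contributed: 45.
Player 2 keeps 15 and receives 5.7 × 45 × 3/31 = 24.82 from the bonus pool, for a payoff of 39.82.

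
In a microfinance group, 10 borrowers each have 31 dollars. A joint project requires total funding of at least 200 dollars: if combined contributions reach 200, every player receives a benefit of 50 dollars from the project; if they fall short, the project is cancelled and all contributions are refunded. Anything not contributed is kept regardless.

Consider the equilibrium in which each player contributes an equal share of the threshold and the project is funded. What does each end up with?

Equal share of the threshold: 200/10 = 20.
At this profile no one gains by cutting their contribution: any cut drops the total below 200, the project is cancelled, contributions are refunded, and the deviator ends with 31, which is less than 31 − 20 + 50 = 61. Contributing more than 20 just wastes the excess. So contributing exactly 20 is a best response.
Each player's payoff: 31 − 20 + 50 = 61.

61 dollars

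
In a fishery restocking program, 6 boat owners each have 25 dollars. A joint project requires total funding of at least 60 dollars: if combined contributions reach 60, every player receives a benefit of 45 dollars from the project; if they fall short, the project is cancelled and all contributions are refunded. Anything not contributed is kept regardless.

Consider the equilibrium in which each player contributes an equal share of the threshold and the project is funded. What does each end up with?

60 dollars

Equal share of the threshold: 60/6 = 10.
At this profile no one gains by cutting their contribution: any cut drops the total below 60, the project is cancelled, contributions are refunded, and the deviator ends with 25, which is less than 25 − 10 + 45 = 60. Contributing more than 10 just wastes the excess. So contributing exactly 10 is a best response.
Each player's payoff: 25 − 10 + 45 = 60.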